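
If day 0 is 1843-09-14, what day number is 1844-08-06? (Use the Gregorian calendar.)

327

Sep 14, 1843 → Oct 14, 1843: 30 days (September has 30).
Oct 14, 1843 → Nov 14, 1843: 31 days (October has 31).
Nov 14, 1843 → Dec 14, 1843: 30 days (November has 30).
Dec 14, 1843 → Jan 14, 1844: 31 days (December has 31).
Jan 14, 1844 → Feb 14, 1844: 31 days (January has 31).
Feb 14, 1844 → Mar 14, 1844: 29 days (February has 29).
Mar 14, 1844 → Apr 14, 1844: 31 days (March has 31).
Apr 14, 1844 → May 14, 1844: 30 days (April has 30).
May 14, 1844 → Jun 14, 1844: 31 days (May has 31).
Jun 14, 1844 → Jul 14, 1844: 30 days (June has 30).
Jul 14, 1844 → Aug 6, 1844: 23 days.
Total: 327 days.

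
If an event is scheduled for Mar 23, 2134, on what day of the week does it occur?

Tuesday

Doomsday rule: the anchor day for the 2100s is Sunday. For year 34: 34÷12 = 2 r 10, and 10÷4 = 2, so 2+10+2 = 14.
Sunday + 14 ≡ Sunday — that's 2134's doomsday.
In March the doomsday date is Mar 14.
Mar 23 is 9 days after Mar 14; 9 mod 7 = 2, so Sunday + 2 = Tuesday.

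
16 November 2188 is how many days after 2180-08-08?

Aug 8, 2180 → Aug 8, 2181: 365 days.
Aug 8, 2181 → Aug 8, 2182: 365 days.
Aug 8, 2182 → Aug 8, 2183: 365 days.
Aug 8, 2183 → Aug 8, 2184: 366 days (Feb 29, 2184 is in that span).
Aug 8, 2184 → Aug 8, 2185: 365 days.
Aug 8, 2185 → Aug 8, 2186: 365 days.
Aug 8, 2186 → Aug 8, 2187: 365 days.
Aug 8, 2187 → Aug 8, 2188: 366 days (Feb 29, 2188 is in that span).
Aug 8, 2188 → Sep 8, 2188: 31 days (August has 31).
Sep 8, 2188 → Oct 8, 2188: 30 days (September has 30).
Oct 8, 2188 → Nov 8, 2188: 31 days (October has 31).
Nov 8, 2188 → Nov 16, 2188: 8 days.
Total: 3022 days.

3022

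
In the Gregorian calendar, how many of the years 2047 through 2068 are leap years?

6

Multiples of 4 in [2047,2068]: 6.
Of those, multiples of 100: 0 (not leap unless ÷400).
Multiples of 400: 0.
Leap years = 6 − 0 + 0 = 6.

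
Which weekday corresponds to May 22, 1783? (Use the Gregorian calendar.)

Thursday

Doomsday rule: the anchor day for the 1700s is Sunday. For year 83: 83÷12 = 6 r 11, and 11÷4 = 2, so 6+11+2 = 19.
Sunday + 19 ≡ Friday — that's 1783's doomsday.
In May the doomsday date is May 9.
May 22 is 13 days after May 9; 13 mod 7 = 6, so Friday + 6 = Thursday.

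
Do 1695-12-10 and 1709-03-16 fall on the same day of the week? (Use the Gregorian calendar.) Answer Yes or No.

Yes

From Dec 10, 1695 to Mar 16, 1709 is 4844 days.
4844 mod 7 = 0, so they are the same weekday.
(Dec 10, 1695 is a Saturday; Mar 16, 1709 is a Saturday.)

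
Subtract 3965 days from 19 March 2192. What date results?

May 11, 2181

−366 (one year; includes Feb 29, 2192) → Mar 19, 2191 (3599 left).
−365 (one year) → Mar 19, 2190 (3234 left).
−365 (one year) → Mar 19, 2189 (2869 left).
−365 (one year) → Mar 19, 2188 (2504 left).
−366 (one year; includes Feb 29, 2188) → Mar 19, 2187 (2138 left).
−365 (one year) → Mar 19, 2186 (1773 left).
−365 (one year) → Mar 19, 2185 (1408 left).
−365 (one year) → Mar 19, 2184 (1043 left).
−366 (one year; includes Feb 29, 2184) → Mar 19, 2183 (677 left).
−365 (one year) → Mar 19, 2182 (312 left).
−19 → Feb 28, 2182 (end of Feb, 28 days; 293 left).
−28 → Jan 31, 2182 (end of Jan, 31 days; 265 left).
−31 → Dec 31, 2181 (end of Dec, 31 days; 234 left).
−31 → Nov 30, 2181 (end of Nov, 30 days; 203 left).
−30 → Oct 31, 2181 (end of Oct, 31 days; 173 left).
−31 → Sep 30, 2181 (end of Sep, 30 days; 142 left).
−30 → Aug 31, 2181 (end of Aug, 31 days; 112 left).
−31 → Jul 31, 2181 (end of Jul, 31 days; 81 left).
−31 → Jun 30, 2181 (end of Jun, 30 days; 50 left).
−30 → May 31, 2181 (end of May, 31 days; 20 left).
−20 → May 11, 2181.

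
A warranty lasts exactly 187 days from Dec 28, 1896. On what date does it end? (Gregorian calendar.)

Dec has 31 days: +4 → Jan 1, 1897 (183 left).
Jan has 31 days: +31 → Feb 1, 1897 (152 left).
Feb has 28 days: +28 → Mar 1, 1897 (124 left).
Mar has 31 days: +31 → Apr 1, 1897 (93 left).
Apr has 30 days: +30 → May 1, 1897 (63 left).
May has 31 days: +31 → Jun 1, 1897 (32 left).
Jun has 30 days: +30 → Jul 1, 1897 (2 left).
+2 → Jul 3, 1897.

July 3, 1897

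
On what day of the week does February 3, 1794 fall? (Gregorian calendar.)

Monday

Doomsday rule: the anchor day for the 1700s is Sunday. For year 94: 94÷12 = 7 r 10, and 10÷4 = 2, so 7+10+2 = 19.
Sunday + 19 ≡ Friday — that's 1794's doomsday.
In February the doomsday date is Feb 28 (1794 is not a leap year).
Feb 3 is 25 days before Feb 28; 25 mod 7 = 4, so Friday − 4 = Monday.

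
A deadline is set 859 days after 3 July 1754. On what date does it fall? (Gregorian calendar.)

+365 (one year) → Jul 3, 1755 (494 left).
+366 (one year; includes Feb 29, 1756) → Jul 3, 1756 (128 left).
Jul has 31 days: +29 → Aug 1, 1756 (99 left).
Aug has 31 days: +31 → Sep 1, 1756 (68 left).
Sep has 30 days: +30 → Oct 1, 1756 (38 left).
Oct has 31 days: +31 → Nov 1, 1756 (7 left).
+7 → Nov 8, 1756.

November 8, 1756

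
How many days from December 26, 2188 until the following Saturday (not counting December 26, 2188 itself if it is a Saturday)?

1

Dec 26, 2188 is a Friday.
From Friday to the next Saturday is 1 day.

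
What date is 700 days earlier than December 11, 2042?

January 10, 2041

−365 (one year) → Dec 11, 2041 (335 left).
−11 → Nov 30, 2041 (end of Nov, 30 days; 324 left).
−30 → Oct 31, 2041 (end of Oct, 31 days; 294 left).
−31 → Sep 30, 2041 (end of Sep, 30 days; 263 left).
−30 → Aug 31, 2041 (end of Aug, 31 days; 233 left).
−31 → Jul 31, 2041 (end of Jul, 31 days; 202 left).
−31 → Jun 30, 2041 (end of Jun, 30 days; 171 left).
−30 → May 31, 2041 (end of May, 31 days; 141 left).
−31 → Apr 30, 2041 (end of Apr, 30 days; 110 left).
−30 → Mar 31, 2041 (end of Mar, 31 days; 80 left).
−31 → Feb 28, 2041 (end of Feb, 28 days; 49 left).
−28 → Jan 31, 2041 (end of Jan, 31 days; 21 left).
−21 → Jan 10, 2041.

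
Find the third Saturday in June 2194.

June 21, 2194

June 1, 2194 is a Sunday.
The first Saturday is therefore June 7 (6 days later).
The third Saturday is 7 + 2×7 = June 21.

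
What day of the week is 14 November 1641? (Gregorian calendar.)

Thursday

Doomsday rule: the anchor day for the 1600s is Tuesday. For year 41: 41÷12 = 3 r 5, and 5÷4 = 1, so 3+5+1 = 9.
Tuesday + 9 ≡ Thursday — that's 1641's doomsday.
In November the doomsday date is Nov 7.
Nov 14 is 7 days after Nov 7; 7 mod 7 = 0, so Thursday + 0 = Thursday.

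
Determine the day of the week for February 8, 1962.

Doomsday rule: the anchor day for the 1900s is Wednesday. For year 62: 62÷12 = 5 r 2, and 2÷4 = 0, so 5+2+0 = 7.
Wednesday + 7 ≡ Wednesday — that's 1962's doomsday.
In February the doomsday date is Feb 28 (1962 is not a leap year).
Feb 8 is 20 days before Feb 28; 20 mod 7 = 6, so Wednesday − 6 = Thursday.

Thursday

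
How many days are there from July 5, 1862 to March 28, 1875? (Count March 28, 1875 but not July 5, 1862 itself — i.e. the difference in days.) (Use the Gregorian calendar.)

4649

Jul 5, 1862 → Jul 5, 1863: 365 days.
Jul 5, 1863 → Jul 5, 1864: 366 days (Feb 29, 1864 is in that span).
Jul 5, 1864 → Jul 5, 1865: 365 days.
Jul 5, 1865 → Jul 5, 1866: 365 days.
Jul 5, 1866 → Jul 5, 1867: 365 days.
Jul 5, 1867 → Jul 5, 1868: 366 days (Feb 29, 1868 is in that span).
Jul 5, 1868 → Jul 5, 1869: 365 days.
Jul 5, 1869 → Jul 5, 1870: 365 days.
Jul 5, 1870 → Jul 5, 1871: 365 days.
Jul 5, 1871 → Jul 5, 1872: 366 days (Feb 29, 1872 is in that span).
Jul 5, 1872 → Jul 5, 1873: 365 days.
Jul 5, 1873 → Jul 5, 1874: 365 days.
Jul 5, 1874 → Aug 5, 1874: 31 days (July has 31).
Aug 5, 1874 → Sep 5, 1874: 31 days (August has 31).
Sep 5, 1874 → Oct 5, 1874: 30 days (September has 30).
Oct 5, 1874 → Nov 5, 1874: 31 days (October has 31).
Nov 5, 1874 → Dec 5, 1874: 30 days (November has 30).
Dec 5, 1874 → Jan 5, 1875: 31 days (December has 31).
Jan 5, 1875 → Feb 5, 1875: 31 days (January has 31).
Feb 5, 1875 → Mar 5, 1875: 28 days (February has 28).
Mar 5, 1875 → Mar 28, 1875: 23 days.
Total: 4649 days.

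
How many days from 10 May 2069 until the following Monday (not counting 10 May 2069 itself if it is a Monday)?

3

May 10, 2069 is a Friday.
From Friday to the next Monday is 3 days.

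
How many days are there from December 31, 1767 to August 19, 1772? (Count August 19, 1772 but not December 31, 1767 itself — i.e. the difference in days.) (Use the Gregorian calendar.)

1693

Dec 31, 1767 → Dec 31, 1768: 366 days (Feb 29, 1768 is in that span).
Dec 31, 1768 → Dec 31, 1769: 365 days.
Dec 31, 1769 → Dec 31, 1770: 365 days.
Dec 31, 1770 → Dec 31, 1771: 365 days.
Dec 31, 1771 → Jan 31, 1772: 31 days (December has 31).
Jan 31, 1772 → Feb 29, 1772: 29 days (January has 31).
Feb 29, 1772 → Mar 29, 1772: 29 days (February has 29).
Mar 29, 1772 → Apr 29, 1772: 31 days (March has 31).
Apr 29, 1772 → May 29, 1772: 30 days (April has 30).
May 29, 1772 → Jun 29, 1772: 31 days (May has 31).
Jun 29, 1772 → Jul 29, 1772: 30 days (June has 30).
Jul 29, 1772 → Aug 19, 1772: 21 days.
Total: 1693 days.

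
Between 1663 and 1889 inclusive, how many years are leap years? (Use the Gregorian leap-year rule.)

55

Multiples of 4 in [1663,1889]: 57.
Of those, multiples of 100: 2 (not leap unless ÷400).
Multiples of 400: 0.
Leap years = 57 − 2 + 0 = 55.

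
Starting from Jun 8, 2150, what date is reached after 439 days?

+365 (one year) → Jun 8, 2151 (74 left).
Jun has 30 days: +23 → Jul 1, 2151 (51 left).
Jul has 31 days: +31 → Aug 1, 2151 (20 left).
+20 → Aug 21, 2151.

August 21, 2151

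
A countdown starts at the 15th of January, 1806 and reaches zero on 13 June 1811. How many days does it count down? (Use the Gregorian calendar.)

Jan 15, 1806 → Jan 15, 1807: 365 days.
Jan 15, 1807 → Jan 15, 1808: 365 days.
Jan 15, 1808 → Jan 15, 1809: 366 days (Feb 29, 1808 is in that span).
Jan 15, 1809 → Jan 15, 1810: 365 days.
Jan 15, 1810 → Jan 15, 1811: 365 days.
Jan 15, 1811 → Feb 15, 1811: 31 days (January has 31).
Feb 15, 1811 → Mar 15, 1811: 28 days (February has 28).
Mar 15, 1811 → Apr 15, 1811: 31 days (March has 31).
Apr 15, 1811 → May 15, 1811: 30 days (April has 30).
May 15, 1811 → Jun 13, 1811: 29 days.
Total: 1975 days.

1975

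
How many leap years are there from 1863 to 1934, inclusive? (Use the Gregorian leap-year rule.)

17

Multiples of 4 in [1863,1934]: 18.
Of those, multiples of 100: 1 (not leap unless ÷400).
Multiples of 400: 0.
Leap years = 18 − 1 + 0 = 17.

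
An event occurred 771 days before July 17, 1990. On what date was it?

−365 (one year) → Jul 17, 1989 (406 left).
−365 (one year) → Jul 17, 1988 (41 left).
−17 → Jun 30, 1988 (end of Jun, 30 days; 24 left).
−24 → Jun 6, 1988.

June 6, 1988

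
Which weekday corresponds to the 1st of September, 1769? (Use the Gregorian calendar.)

Doomsday rule: the anchor day for the 1700s is Sunday. For year 69: 69÷12 = 5 r 9, and 9÷4 = 2, so 5+9+2 = 16.
Sunday + 16 ≡ Tuesday — that's 1769's doomsday.
In September the doomsday date is Sep 5.
Sep 1 is 4 days before Sep 5; 4 mod 7 = 4, so Tuesday − 4 = Friday.

Friday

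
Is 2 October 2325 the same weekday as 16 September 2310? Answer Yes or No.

From Sep 16, 2310 to Oct 2, 2325 is 5495 days.
5495 mod 7 = 0, so they are the same weekday.
(Sep 16, 2310 is a Friday; Oct 2, 2325 is a Friday.)

Yes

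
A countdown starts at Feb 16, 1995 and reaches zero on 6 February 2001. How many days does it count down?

Feb 16, 1995 → Feb 16, 1996: 365 days.
Feb 16, 1996 → Feb 16, 1997: 366 days (Feb 29, 1996 is in that span).
Feb 16, 1997 → Feb 16, 1998: 365 days.
Feb 16, 1998 → Feb 16, 1999: 365 days.
Feb 16, 1999 → Feb 16, 2000: 365 days.
Feb 16, 2000 → Mar 16, 2000: 29 days (February has 29).
Mar 16, 2000 → Apr 16, 2000: 31 days (March has 31).
Apr 16, 2000 → May 16, 2000: 30 days (April has 30).
May 16, 2000 → Jun 16, 2000: 31 days (May has 31).
Jun 16, 2000 → Jul 16, 2000: 30 days (June has 30).
Jul 16, 2000 → Aug 16, 2000: 31 days (July has 31).
Aug 16, 2000 → Sep 16, 2000: 31 days (August has 31).
Sep 16, 2000 → Oct 16, 2000: 30 days (September has 30).
Oct 16, 2000 → Nov 16, 2000: 31 days (October has 31).
Nov 16, 2000 → Dec 16, 2000: 30 days (November has 30).
Dec 16, 2000 → Jan 16, 2001: 31 days (December has 31).
Jan 16, 2001 → Feb 6, 2001: 21 days.
Total: 2182 days.

2182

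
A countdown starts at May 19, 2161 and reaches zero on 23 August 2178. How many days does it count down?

May 19, 2161 → May 19, 2162: 365 days.
May 19, 2162 → May 19, 2163: 365 days.
May 19, 2163 → May 19, 2164: 366 days (Feb 29, 2164 is in that span).
May 19, 2164 → May 19, 2165: 365 days.
May 19, 2165 → May 19, 2166: 365 days.
May 19, 2166 → May 19, 2167: 365 days.
May 19, 2167 → May 19, 2168: 366 days (Feb 29, 2168 is in that span).
May 19, 2168 → May 19, 2169: 365 days.
May 19, 2169 → May 19, 2170: 365 days.
May 19, 2170 → May 19, 2171: 365 days.
May 19, 2171 → May 19, 2172: 366 days (Feb 29, 2172 is in that span).
May 19, 2172 → May 19, 2173: 365 days.
May 19, 2173 → May 19, 2174: 365 days.
May 19, 2174 → May 19, 2175: 365 days.
May 19, 2175 → May 19, 2176: 366 days (Feb 29, 2176 is in that span).
May 19, 2176 → May 19, 2177: 365 days.
May 19, 2177 → May 19, 2178: 365 days.
May 19, 2178 → Jun 19, 2178: 31 days (May has 31).
Jun 19, 2178 → Jul 19, 2178: 30 days (June has 30).
Jul 19, 2178 → Aug 19, 2178: 31 days (July has 31).
Aug 19, 2178 → Aug 23, 2178: 4 days.
Total: 6305 days.

6305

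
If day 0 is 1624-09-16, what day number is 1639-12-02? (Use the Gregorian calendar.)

Sep 16, 1624 → Sep 16, 1625: 365 days.
Sep 16, 1625 → Sep 16, 1626: 365 days.
Sep 16, 1626 → Sep 16, 1627: 365 days.
Sep 16, 1627 → Sep 16, 1628: 366 days (Feb 29, 1628 is in that span).
Sep 16, 1628 → Sep 16, 1629: 365 days.
Sep 16, 1629 → Sep 16, 1630: 365 days.
Sep 16, 1630 → Sep 16, 1631: 365 days.
Sep 16, 1631 → Sep 16, 1632: 366 days (Feb 29, 1632 is in that span).
Sep 16, 1632 → Sep 16, 1633: 365 days.
Sep 16, 1633 → Sep 16, 1634: 365 days.
Sep 16, 1634 → Sep 16, 1635: 365 days.
Sep 16, 1635 → Sep 16, 1636: 366 days (Feb 29, 1636 is in that span).
Sep 16, 1636 → Sep 16, 1637: 365 days.
Sep 16, 1637 → Sep 16, 1638: 365 days.
Sep 16, 1638 → Sep 16, 1639: 365 days.
Sep 16, 1639 → Oct 16, 1639: 30 days (September has 30).
Oct 16, 1639 → Nov 16, 1639: 31 days (October has 31).
Nov 16, 1639 → Dec 2, 1639: 16 days.
Total: 5555 days.

5555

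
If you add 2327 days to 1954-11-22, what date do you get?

+365 (one year) → Nov 22, 1955 (1962 left).
+366 (one year; includes Feb 29, 1956) → Nov 22, 1956 (1596 left).
+365 (one year) → Nov 22, 1957 (1231 left).
+365 (one year) → Nov 22, 1958 (866 left).
+365 (one year) → Nov 22, 1959 (501 left).
+366 (one year; includes Feb 29, 1960) → Nov 22, 1960 (135 left).
Nov has 30 days: +9 → Dec 1, 1960 (126 left).
Dec has 31 days: +31 → Jan 1, 1961 (95 left).
Jan has 31 days: +31 → Feb 1, 1961 (64 left).
Feb has 28 days: +28 → Mar 1, 1961 (36 left).
Mar has 31 days: +31 → Apr 1, 1961 (5 left).
+5 → Apr 6, 1961.

April 6, 1961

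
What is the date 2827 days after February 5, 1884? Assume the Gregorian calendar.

+366 (one year; includes Feb 29, 1884) → Feb 5, 1885 (2461 left).
+365 (one year) → Feb 5, 1886 (2096 left).
+365 (one year) → Feb 5, 1887 (1731 left).
+365 (one year) → Feb 5, 1888 (1366 left).
+366 (one year; includes Feb 29, 1888) → Feb 5, 1889 (1000 left).
+365 (one year) → Feb 5, 1890 (635 left).
+365 (one year) → Feb 5, 1891 (270 left).
Feb has 28 days: +24 → Mar 1, 1891 (246 left).
Mar has 31 days: +31 → Apr 1, 1891 (215 left).
Apr has 30 days: +30 → May 1, 1891 (185 left).
May has 31 days: +31 → Jun 1, 1891 (154 left).
Jun has 30 days: +30 → Jul 1, 1891 (124 left).
Jul has 31 days: +31 → Aug 1, 1891 (93 left).
Aug has 31 days: +31 → Sep 1, 1891 (62 left).
Sep has 30 days: +30 → Oct 1, 1891 (32 left).
Oct has 31 days: +31 → Nov 1, 1891 (1 left).
+1 → Nov 2, 1891.

November 2, 1891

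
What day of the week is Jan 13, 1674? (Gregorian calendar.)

Saturday

Doomsday rule: the anchor day for the 1600s is Tuesday. For year 74: 74÷12 = 6 r 2, and 2÷4 = 0, so 6+2+0 = 8.
Tuesday + 8 ≡ Wednesday — that's 1674's doomsday.
In January the doomsday date is Jan 3 (1674 is not a leap year).
Jan 13 is 10 days after Jan 3; 10 mod 7 = 3, so Wednesday + 3 = Saturday.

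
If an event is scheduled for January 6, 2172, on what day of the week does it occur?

Monday

Doomsday rule: the anchor day for the 2100s is Sunday. For year 72: 72÷12 = 6 r 0, and 0÷4 = 0, so 6+0+0 = 6.
Sunday + 6 ≡ Saturday — that's 2172's doomsday.
In January the doomsday date is Jan 4 (2172 is a leap year (divisible by 4)).
Jan 6 is 2 days after Jan 4; 2 mod 7 = 2, so Saturday + 2 = Monday.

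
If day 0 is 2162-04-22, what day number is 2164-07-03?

803

Apr 22, 2162 → Apr 22, 2163: 365 days.
Apr 22, 2163 → Apr 22, 2164: 366 days (Feb 29, 2164 is in that span).
Apr 22, 2164 → May 22, 2164: 30 days (April has 30).
May 22, 2164 → Jun 22, 2164: 31 days (May has 31).
Jun 22, 2164 → Jul 3, 2164: 11 days.
Total: 803 days.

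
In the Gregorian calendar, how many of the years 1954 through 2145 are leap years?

47

Multiples of 4 in [1954,2145]: 48.
Of those, multiples of 100: 2 (not leap unless ÷400).
Multiples of 400: 1.
Leap years = 48 − 2 + 1 = 47.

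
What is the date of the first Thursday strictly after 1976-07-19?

July 22, 1976

Jul 19, 1976 is a Monday.
From Monday to the next Thursday is 3 days.
Jul 19, 1976 + 3 = Jul 22, 1976.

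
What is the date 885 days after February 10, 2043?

+365 (one year) → Feb 10, 2044 (520 left).
+366 (one year; includes Feb 29, 2044) → Feb 10, 2045 (154 left).
Feb has 28 days: +19 → Mar 1, 2045 (135 left).
Mar has 31 days: +31 → Apr 1, 2045 (104 left).
Apr has 30 days: +30 → May 1, 2045 (74 left).
May has 31 days: +31 → Jun 1, 2045 (43 left).
Jun has 30 days: +30 → Jul 1, 2045 (13 left).
+13 → Jul 14, 2045.

July 14, 2045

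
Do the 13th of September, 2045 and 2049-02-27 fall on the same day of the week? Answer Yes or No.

No

From Sep 13, 2045 to Feb 27, 2049 is 1263 days.
1263 mod 7 = 3, so they are different weekdays.
(Sep 13, 2045 is a Wednesday; Feb 27, 2049 is a Saturday.)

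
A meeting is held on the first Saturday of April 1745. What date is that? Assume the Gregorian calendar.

April 1, 1745 is a Thursday.
The first Saturday is therefore April 3 (2 days later).

April 3, 1745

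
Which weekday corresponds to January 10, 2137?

Thursday

January 1, 2137 is a Tuesday.
Jan 1, 2137 → Jan 10, 2137: 9 days.
Total: 9 days.
9 mod 7 = 2, so Tuesday + 2 = Thursday.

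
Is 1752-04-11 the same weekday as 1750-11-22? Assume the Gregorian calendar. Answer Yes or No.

From Nov 22, 1750 to Apr 11, 1752 is 506 days.
506 mod 7 = 2, so they are different weekdays.
(Nov 22, 1750 is a Sunday; Apr 11, 1752 is a Tuesday.)

No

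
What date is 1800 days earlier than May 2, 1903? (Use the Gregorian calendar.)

−365 (one year) → May 2, 1902 (1435 left).
−365 (one year) → May 2, 1901 (1070 left).
−365 (one year) → May 2, 1900 (705 left).
−365 (one year) → May 2, 1899 (340 left).
−2 → Apr 30, 1899 (end of Apr, 30 days; 338 left).
−30 → Mar 31, 1899 (end of Mar, 31 days; 308 left).
−31 → Feb 28, 1899 (end of Feb, 28 days; 277 left).
−28 → Jan 31, 1899 (end of Jan, 31 days; 249 left).
−31 → Dec 31, 1898 (end of Dec, 31 days; 218 left).
−31 → Nov 30, 1898 (end of Nov, 30 days; 187 left).
−30 → Oct 31, 1898 (end of Oct, 31 days; 157 left).
−31 → Sep 30, 1898 (end of Sep, 30 days; 126 left).
−30 → Aug 31, 1898 (end of Aug, 31 days; 96 left).
−31 → Jul 31, 1898 (end of Jul, 31 days; 65 left).
−31 → Jun 30, 1898 (end of Jun, 30 days; 34 left).
−30 → May 31, 1898 (end of May, 31 days; 4 left).
−4 → May 27, 1898.

May 27, 1898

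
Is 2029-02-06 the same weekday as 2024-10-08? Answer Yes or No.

Yes

From Oct 8, 2024 to Feb 6, 2029 is 1582 days.
1582 mod 7 = 0, so they are the same weekday.
(Oct 8, 2024 is a Tuesday; Feb 6, 2029 is a Tuesday.)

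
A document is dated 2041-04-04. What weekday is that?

Doomsday rule: the anchor day for the 2000s is Tuesday. For year 41: 41÷12 = 3 r 5, and 5÷4 = 1, so 3+5+1 = 9.
Tuesday + 9 ≡ Thursday — that's 2041's doomsday.
In April the doomsday date is Apr 4.
Apr 4 is the doomsday itself: Thursday.

Thursday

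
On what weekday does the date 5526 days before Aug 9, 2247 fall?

Aug 9, 2247 is a Monday.
5526 mod 7 = 3, so 5526 days before a Monday is Monday − 3 = Friday.

Friday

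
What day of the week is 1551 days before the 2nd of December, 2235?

First find the weekday of Dec 2, 2235. Doomsday rule: the anchor day for the 2200s is Friday. For year 35: 35÷12 = 2 r 11, and 11÷4 = 2, so 2+11+2 = 15.
Friday + 15 ≡ Saturday — that's 2235's doomsday.
In December the doomsday date is Dec 12.
Dec 2 is 10 days before Dec 12; 10 mod 7 = 3, so Saturday − 3 = Wednesday.
1551 mod 7 = 4, so 1551 days before a Wednesday is Wednesday − 4 = Saturday.

Saturday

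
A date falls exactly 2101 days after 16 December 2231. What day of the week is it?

Dec 16, 2231 is a Friday.
2101 mod 7 = 1, so 2101 days after a Friday is Friday + 1 = Saturday.

Saturday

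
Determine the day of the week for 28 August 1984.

Tuesday

January 1, 1984 is a Sunday.
Jan 1, 1984 → Feb 1, 1984: 31 days (January has 31).
Feb 1, 1984 → Mar 1, 1984: 29 days (February has 29).
Mar 1, 1984 → Apr 1, 1984: 31 days (March has 31).
Apr 1, 1984 → May 1, 1984: 30 days (April has 30).
May 1, 1984 → Jun 1, 1984: 31 days (May has 31).
Jun 1, 1984 → Jul 1, 1984: 30 days (June has 30).
Jul 1, 1984 → Aug 1, 1984: 31 days (July has 31).
Aug 1, 1984 → Aug 28, 1984: 27 days.
Total: 240 days.
240 mod 7 = 2, so Sunday + 2 = Tuesday.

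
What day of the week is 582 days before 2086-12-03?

First find the weekday of Dec 3, 2086. Doomsday rule: the anchor day for the 2000s is Tuesday. For year 86: 86÷12 = 7 r 2, and 2÷4 = 0, so 7+2+0 = 9.
Tuesday + 9 ≡ Thursday — that's 2086's doomsday.
In December the doomsday date is Dec 12.
Dec 3 is 9 days before Dec 12; 9 mod 7 = 2, so Thursday − 2 = Tuesday.
582 mod 7 = 1, so 582 days before a Tuesday is Tuesday − 1 = Monday.

Monday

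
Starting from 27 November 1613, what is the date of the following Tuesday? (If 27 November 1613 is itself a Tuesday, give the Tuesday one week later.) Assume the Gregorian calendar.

Nov 27, 1613 is a Wednesday.
From Wednesday to the next Tuesday is 6 days.
Nov 27, 1613 + 6 = Dec 3, 1613.

December 3, 1613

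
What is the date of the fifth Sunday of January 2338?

January 30, 2338

January 1, 2338 is a Saturday.
The first Sunday is therefore January 2 (1 days later).
The fifth Sunday is 2 + 4×7 = January 30.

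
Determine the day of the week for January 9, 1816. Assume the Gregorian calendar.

Tuesday

Doomsday rule: the anchor day for the 1800s is Friday. For year 16: 16÷12 = 1 r 4, and 4÷4 = 1, so 1+4+1 = 6.
Friday + 6 ≡ Thursday — that's 1816's doomsday.
In January the doomsday date is Jan 4 (1816 is a leap year (divisible by 4)).
Jan 9 is 5 days after Jan 4; 5 mod 7 = 5, so Thursday + 5 = Tuesday.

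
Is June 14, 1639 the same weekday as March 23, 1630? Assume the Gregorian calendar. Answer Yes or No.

From Mar 23, 1630 to Jun 14, 1639 is 3370 days.
3370 mod 7 = 3, so they are different weekdays.
(Mar 23, 1630 is a Saturday; Jun 14, 1639 is a Tuesday.)

No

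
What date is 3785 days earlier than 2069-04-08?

November 27, 2058

−365 (one year) → Apr 8, 2068 (3420 left).
−366 (one year; includes Feb 29, 2068) → Apr 8, 2067 (3054 left).
−365 (one year) → Apr 8, 2066 (2689 left).
−365 (one year) → Apr 8, 2065 (2324 left).
−365 (one year) → Apr 8, 2064 (1959 left).
−366 (one year; includes Feb 29, 2064) → Apr 8, 2063 (1593 left).
−365 (one year) → Apr 8, 2062 (1228 left).
−365 (one year) → Apr 8, 2061 (863 left).
−365 (one year) → Apr 8, 2060 (498 left).
−366 (one year; includes Feb 29, 2060) → Apr 8, 2059 (132 left).
−8 → Mar 31, 2059 (end of Mar, 31 days; 124 left).
−31 → Feb 28, 2059 (end of Feb, 28 days; 93 left).
−28 → Jan 31, 2059 (end of Jan, 31 days; 65 left).
−31 → Dec 31, 2058 (end of Dec, 31 days; 34 left).
−31 → Nov 30, 2058 (end of Nov, 30 days; 3 left).
−3 → Nov 27, 2058.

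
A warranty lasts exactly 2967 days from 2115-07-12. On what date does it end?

August 26, 2123

+366 (one year; includes Feb 29, 2116) → Jul 12, 2116 (2601 left).
+365 (one year) → Jul 12, 2117 (2236 left).
+365 (one year) → Jul 12, 2118 (1871 left).
+365 (one year) → Jul 12, 2119 (1506 left).
+366 (one year; includes Feb 29, 2120) → Jul 12, 2120 (1140 left).
+365 (one year) → Jul 12, 2121 (775 left).
+365 (one year) → Jul 12, 2122 (410 left).
+365 (one year) → Jul 12, 2123 (45 left).
Jul has 31 days: +20 → Aug 1, 2123 (25 left).
+25 → Aug 26, 2123.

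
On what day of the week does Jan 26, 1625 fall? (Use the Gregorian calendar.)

Doomsday rule: the anchor day for the 1600s is Tuesday. For year 25: 25÷12 = 2 r 1, and 1÷4 = 0, so 2+1+0 = 3.
Tuesday + 3 ≡ Friday — that's 1625's doomsday.
In January the doomsday date is Jan 3 (1625 is not a leap year).
Jan 26 is 23 days after Jan 3; 23 mod 7 = 2, so Friday + 2 = Sunday.

Sunday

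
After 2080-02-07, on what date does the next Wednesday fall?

Feb 7, 2080 is a Wednesday.
From Wednesday to the next Wednesday is 7 days.
Feb 7, 2080 + 7 = Feb 14, 2080.

February 14, 2080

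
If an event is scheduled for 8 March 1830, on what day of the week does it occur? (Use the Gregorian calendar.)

Doomsday rule: the anchor day for the 1800s is Friday. For year 30: 30÷12 = 2 r 6, and 6÷4 = 1, so 2+6+1 = 9.
Friday + 9 ≡ Sunday — that's 1830's doomsday.
In March the doomsday date is Mar 14.
Mar 8 is 6 days before Mar 14; 6 mod 7 = 6, so Sunday − 6 = Monday.

Monday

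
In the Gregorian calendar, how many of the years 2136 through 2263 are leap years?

Multiples of 4 in [2136,2263]: 32.
Of those, multiples of 100: 1 (not leap unless ÷400).
Multiples of 400: 0.
Leap years = 32 − 1 + 0 = 31.

31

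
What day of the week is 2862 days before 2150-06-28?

Monday

First find the weekday of Jun 28, 2150. Doomsday rule: the anchor day for the 2100s is Sunday. For year 50: 50÷12 = 4 r 2, and 2÷4 = 0, so 4+2+0 = 6.
Sunday + 6 ≡ Saturday — that's 2150's doomsday.
In June the doomsday date is Jun 6.
Jun 28 is 22 days after Jun 6; 22 mod 7 = 1, so Saturday + 1 = Sunday.
2862 mod 7 = 6, so 2862 days before a Sunday is Sunday − 6 = Monday.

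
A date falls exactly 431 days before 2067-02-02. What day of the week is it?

Saturday

First find the weekday of Feb 2, 2067. Doomsday rule: the anchor day for the 2000s is Tuesday. For year 67: 67÷12 = 5 r 7, and 7÷4 = 1, so 5+7+1 = 13.
Tuesday + 13 ≡ Monday — that's 2067's doomsday.
In February the doomsday date is Feb 28 (2067 is not a leap year).
Feb 2 is 26 days before Feb 28; 26 mod 7 = 5, so Monday − 5 = Wednesday.
431 mod 7 = 4, so 431 days before a Wednesday is Wednesday − 4 = Saturday.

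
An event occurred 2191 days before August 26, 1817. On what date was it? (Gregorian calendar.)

−365 (one year) → Aug 26, 1816 (1826 left).
−366 (one year; includes Feb 29, 1816) → Aug 26, 1815 (1460 left).
−365 (one year) → Aug 26, 1814 (1095 left).
−365 (one year) → Aug 26, 1813 (730 left).
−365 (one year) → Aug 26, 1812 (365 left).
−26 → Jul 31, 1812 (end of Jul, 31 days; 339 left).
−31 → Jun 30, 1812 (end of Jun, 30 days; 308 left).
−30 → May 31, 1812 (end of May, 31 days; 278 left).
−31 → Apr 30, 1812 (end of Apr, 30 days; 247 left).
−30 → Mar 31, 1812 (end of Mar, 31 days; 217 left).
−31 → Feb 29, 1812 (end of Feb, 29 days; 186 left).
−29 → Jan 31, 1812 (end of Jan, 31 days; 157 left).
−31 → Dec 31, 1811 (end of Dec, 31 days; 126 left).
−31 → Nov 30, 1811 (end of Nov, 30 days; 95 left).
−30 → Oct 31, 1811 (end of Oct, 31 days; 65 left).
−31 → Sep 30, 1811 (end of Sep, 30 days; 34 left).
−30 → Aug 31, 1811 (end of Aug, 31 days; 4 left).
−4 → Aug 27, 1811.

August 27, 1811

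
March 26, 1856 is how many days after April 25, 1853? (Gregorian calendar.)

1066

Apr 25, 1853 → Apr 25, 1854: 365 days.
Apr 25, 1854 → Apr 25, 1855: 365 days.
Apr 25, 1855 → May 25, 1855: 30 days (April has 30).
May 25, 1855 → Jun 25, 1855: 31 days (May has 31).
Jun 25, 1855 → Jul 25, 1855: 30 days (June has 30).
Jul 25, 1855 → Aug 25, 1855: 31 days (July has 31).
Aug 25, 1855 → Sep 25, 1855: 31 days (August has 31).
Sep 25, 1855 → Oct 25, 1855: 30 days (September has 30).
Oct 25, 1855 → Nov 25, 1855: 31 days (October has 31).
Nov 25, 1855 → Dec 25, 1855: 30 days (November has 30).
Dec 25, 1855 → Jan 25, 1856: 31 days (December has 31).
Jan 25, 1856 → Feb 25, 1856: 31 days (January has 31).
Feb 25, 1856 → Mar 25, 1856: 29 days (February has 29).
Mar 25, 1856 → Mar 26, 1856: 1 days.
Total: 1066 days.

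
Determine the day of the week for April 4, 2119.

Tuesday

Doomsday rule: the anchor day for the 2100s is Sunday. For year 19: 19÷12 = 1 r 7, and 7÷4 = 1, so 1+7+1 = 9.
Sunday + 9 ≡ Tuesday — that's 2119's doomsday.
In April the doomsday date is Apr 4.
Apr 4 is the doomsday itself: Tuesday.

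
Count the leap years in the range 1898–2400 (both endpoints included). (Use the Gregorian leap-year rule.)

122

Multiples of 4 in [1898,2400]: 126.
Of those, multiples of 100: 6 (not leap unless ÷400).
Multiples of 400: 2.
Leap years = 126 − 6 + 2 = 122.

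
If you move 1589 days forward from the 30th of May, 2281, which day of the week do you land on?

First find the weekday of May 30, 2281. Doomsday rule: the anchor day for the 2200s is Friday. For year 81: 81÷12 = 6 r 9, and 9÷4 = 2, so 6+9+2 = 17.
Friday + 17 ≡ Monday — that's 2281's doomsday.
In May the doomsday date is May 9.
May 30 is 21 days after May 9; 21 mod 7 = 0, so Monday + 0 = Monday.
1589 mod 7 = 0, so 1589 days after a Monday is Monday + 0 = Monday.

Monday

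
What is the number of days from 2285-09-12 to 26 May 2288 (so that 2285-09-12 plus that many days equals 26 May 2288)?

987

Sep 12, 2285 → Sep 12, 2286: 365 days.
Sep 12, 2286 → Sep 12, 2287: 365 days.
Sep 12, 2287 → Oct 12, 2287: 30 days (September has 30).
Oct 12, 2287 → Nov 12, 2287: 31 days (October has 31).
Nov 12, 2287 → Dec 12, 2287: 30 days (November has 30).
Dec 12, 2287 → Jan 12, 2288: 31 days (December has 31).
Jan 12, 2288 → Feb 12, 2288: 31 days (January has 31).
Feb 12, 2288 → Mar 12, 2288: 29 days (February has 29).
Mar 12, 2288 → Apr 12, 2288: 31 days (March has 31).
Apr 12, 2288 → May 12, 2288: 30 days (April has 30).
May 12, 2288 → May 26, 2288: 14 days.
Total: 987 days.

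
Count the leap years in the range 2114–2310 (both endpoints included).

47

Multiples of 4 in [2114,2310]: 49.
Of those, multiples of 100: 2 (not leap unless ÷400).
Multiples of 400: 0.
Leap years = 49 − 2 + 0 = 47.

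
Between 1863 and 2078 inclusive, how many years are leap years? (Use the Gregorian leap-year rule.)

Multiples of 4 in [1863,2078]: 54.
Of those, multiples of 100: 2 (not leap unless ÷400).
Multiples of 400: 1.
Leap years = 54 − 2 + 1 = 53.

53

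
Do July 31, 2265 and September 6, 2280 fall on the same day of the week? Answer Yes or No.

Yes

From Jul 31, 2265 to Sep 6, 2280 is 5516 days.
5516 mod 7 = 0, so they are the same weekday.
(Jul 31, 2265 is a Monday; Sep 6, 2280 is a Monday.)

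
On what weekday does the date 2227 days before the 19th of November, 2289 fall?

Nov 19, 2289 is a Tuesday.
2227 mod 7 = 1, so 2227 days before a Tuesday is Tuesday − 1 = Monday.

Monday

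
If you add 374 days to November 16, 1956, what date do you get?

November 25, 1957

Nov has 30 days: +15 → Dec 1, 1956 (359 left).
Dec has 31 days: +31 → Jan 1, 1957 (328 left).
Jan has 31 days: +31 → Feb 1, 1957 (297 left).
Feb has 28 days: +28 → Mar 1, 1957 (269 left).
Mar has 31 days: +31 → Apr 1, 1957 (238 left).
Apr has 30 days: +30 → May 1, 1957 (208 left).
May has 31 days: +31 → Jun 1, 1957 (177 left).
Jun has 30 days: +30 → Jul 1, 1957 (147 left).
Jul has 31 days: +31 → Aug 1, 1957 (116 left).
Aug has 31 days: +31 → Sep 1, 1957 (85 left).
Sep has 30 days: +30 → Oct 1, 1957 (55 left).
Oct has 31 days: +31 → Nov 1, 1957 (24 left).
+24 → Nov 25, 1957.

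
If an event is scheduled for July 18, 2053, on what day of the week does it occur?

January 1, 2053 is a Wednesday.
Jan 1, 2053 → Feb 1, 2053: 31 days (January has 31).
Feb 1, 2053 → Mar 1, 2053: 28 days (February has 28).
Mar 1, 2053 → Apr 1, 2053: 31 days (March has 31).
Apr 1, 2053 → May 1, 2053: 30 days (April has 30).
May 1, 2053 → Jun 1, 2053: 31 days (May has 31).
Jun 1, 2053 → Jul 1, 2053: 30 days (June has 30).
Jul 1, 2053 → Jul 18, 2053: 17 days.
Total: 198 days.
198 mod 7 = 2, so Wednesday + 2 = Friday.

Friday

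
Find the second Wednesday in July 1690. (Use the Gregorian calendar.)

July 1, 1690 is a Saturday.
The first Wednesday is therefore July 5 (4 days later).
The second Wednesday is 5 + 1×7 = July 12.

July 12, 1690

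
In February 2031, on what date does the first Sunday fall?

February 2, 2031

February 1, 2031 is a Saturday.
The first Sunday is therefore February 2 (1 days later).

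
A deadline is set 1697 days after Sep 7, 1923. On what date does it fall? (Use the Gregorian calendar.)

April 30, 1928

+366 (one year; includes Feb 29, 1924) → Sep 7, 1924 (1331 left).
+365 (one year) → Sep 7, 1925 (966 left).
+365 (one year) → Sep 7, 1926 (601 left).
+365 (one year) → Sep 7, 1927 (236 left).
Sep has 30 days: +24 → Oct 1, 1927 (212 left).
Oct has 31 days: +31 → Nov 1, 1927 (181 left).
Nov has 30 days: +30 → Dec 1, 1927 (151 left).
Dec has 31 days: +31 → Jan 1, 1928 (120 left).
Jan has 31 days: +31 → Feb 1, 1928 (89 left).
Feb has 29 days: +29 → Mar 1, 1928 (60 left).
Mar has 31 days: +31 → Apr 1, 1928 (29 left).
+29 → Apr 30, 1928.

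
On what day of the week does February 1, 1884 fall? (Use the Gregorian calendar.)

Friday

January 1, 1884 is a Tuesday.
Jan 1, 1884 → Feb 1, 1884: 31 days.
Total: 31 days.
31 mod 7 = 3, so Tuesday + 3 = Friday.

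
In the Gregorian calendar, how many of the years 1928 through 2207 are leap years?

Multiples of 4 in [1928,2207]: 70.
Of those, multiples of 100: 3 (not leap unless ÷400).
Multiples of 400: 1.
Leap years = 70 − 3 + 1 = 68.

68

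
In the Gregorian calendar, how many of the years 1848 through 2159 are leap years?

Multiples of 4 in [1848,2159]: 78.
Of those, multiples of 100: 3 (not leap unless ÷400).
Multiples of 400: 1.
Leap years = 78 − 3 + 1 = 76.

76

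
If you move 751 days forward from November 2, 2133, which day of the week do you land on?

Nov 2, 2133 is a Monday.
751 mod 7 = 2, so 751 days after a Monday is Monday + 2 = Wednesday.

Wednesday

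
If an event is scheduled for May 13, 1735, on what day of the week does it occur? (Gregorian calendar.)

Friday

Doomsday rule: the anchor day for the 1700s is Sunday. For year 35: 35÷12 = 2 r 11, and 11÷4 = 2, so 2+11+2 = 15.
Sunday + 15 ≡ Monday — that's 1735's doomsday.
In May the doomsday date is May 9.
May 13 is 4 days after May 9; 4 mod 7 = 4, so Monday + 4 = Friday.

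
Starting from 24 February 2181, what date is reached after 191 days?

Feb has 28 days: +5 → Mar 1, 2181 (186 left).
Mar has 31 days: +31 → Apr 1, 2181 (155 left).
Apr has 30 days: +30 → May 1, 2181 (125 left).
May has 31 days: +31 → Jun 1, 2181 (94 left).
Jun has 30 days: +30 → Jul 1, 2181 (64 left).
Jul has 31 days: +31 → Aug 1, 2181 (33 left).
Aug has 31 days: +31 → Sep 1, 2181 (2 left).
+2 → Sep 3, 2181.

September 3, 2181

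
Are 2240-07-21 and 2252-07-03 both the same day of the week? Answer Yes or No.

From Jul 21, 2240 to Jul 3, 2252 is 4365 days.
4365 mod 7 = 4, so they are different weekdays.
(Jul 21, 2240 is a Tuesday; Jul 3, 2252 is a Saturday.)

No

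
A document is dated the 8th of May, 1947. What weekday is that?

Doomsday rule: the anchor day for the 1900s is Wednesday. For year 47: 47÷12 = 3 r 11, and 11÷4 = 2, so 3+11+2 = 16.
Wednesday + 16 ≡ Friday — that's 1947's doomsday.
In May the doomsday date is May 9.
May 8 is 1 day before May 9; 1 mod 7 = 1, so Friday − 1 = Thursday.

Thursday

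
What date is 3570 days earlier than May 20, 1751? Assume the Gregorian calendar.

August 10, 1741

−365 (one year) → May 20, 1750 (3205 left).
−365 (one year) → May 20, 1749 (2840 left).
−365 (one year) → May 20, 1748 (2475 left).
−366 (one year; includes Feb 29, 1748) → May 20, 1747 (2109 left).
−365 (one year) → May 20, 1746 (1744 left).
−365 (one year) → May 20, 1745 (1379 left).
−365 (one year) → May 20, 1744 (1014 left).
−366 (one year; includes Feb 29, 1744) → May 20, 1743 (648 left).
−365 (one year) → May 20, 1742 (283 left).
−20 → Apr 30, 1742 (end of Apr, 30 days; 263 left).
−30 → Mar 31, 1742 (end of Mar, 31 days; 233 left).
−31 → Feb 28, 1742 (end of Feb, 28 days; 202 left).
−28 → Jan 31, 1742 (end of Jan, 31 days; 174 left).
−31 → Dec 31, 1741 (end of Dec, 31 days; 143 left).
−31 → Nov 30, 1741 (end of Nov, 30 days; 112 left).
−30 → Oct 31, 1741 (end of Oct, 31 days; 82 left).
−31 → Sep 30, 1741 (end of Sep, 30 days; 51 left).
−30 → Aug 31, 1741 (end of Aug, 31 days; 21 left).
−21 → Aug 10, 1741.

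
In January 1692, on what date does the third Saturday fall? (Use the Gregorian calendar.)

January 19, 1692

January 1, 1692 is a Tuesday.
The first Saturday is therefore January 5 (4 days later).
The third Saturday is 5 + 2×7 = January 19.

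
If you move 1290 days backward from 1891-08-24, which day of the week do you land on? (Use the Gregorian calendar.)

First find the weekday of Aug 24, 1891. Doomsday rule: the anchor day for the 1800s is Friday. For year 91: 91÷12 = 7 r 7, and 7÷4 = 1, so 7+7+1 = 15.
Friday + 15 ≡ Saturday — that's 1891's doomsday.
In August the doomsday date is Aug 8.
Aug 24 is 16 days after Aug 8; 16 mod 7 = 2, so Saturday + 2 = Monday.
1290 mod 7 = 2, so 1290 days before a Monday is Monday − 2 = Saturday.

Saturday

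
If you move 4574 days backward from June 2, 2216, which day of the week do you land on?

First find the weekday of Jun 2, 2216. Doomsday rule: the anchor day for the 2200s is Friday. For year 16: 16÷12 = 1 r 4, and 4÷4 = 1, so 1+4+1 = 6.
Friday + 6 ≡ Thursday — that's 2216's doomsday.
In June the doomsday date is Jun 6.
Jun 2 is 4 days before Jun 6; 4 mod 7 = 4, so Thursday − 4 = Sunday.
4574 mod 7 = 3, so 4574 days before a Sunday is Sunday − 3 = Thursday.

Thursday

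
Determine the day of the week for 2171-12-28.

Doomsday rule: the anchor day for the 2100s is Sunday. For year 71: 71÷12 = 5 r 11, and 11÷4 = 2, so 5+11+2 = 18.
Sunday + 18 ≡ Thursday — that's 2171's doomsday.
In December the doomsday date is Dec 12.
Dec 28 is 16 days after Dec 12; 16 mod 7 = 2, so Thursday + 2 = Saturday.

Saturday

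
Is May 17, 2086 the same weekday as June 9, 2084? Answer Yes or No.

Yes

From Jun 9, 2084 to May 17, 2086 is 707 days.
707 mod 7 = 0, so they are the same weekday.
(Jun 9, 2084 is a Friday; May 17, 2086 is a Friday.)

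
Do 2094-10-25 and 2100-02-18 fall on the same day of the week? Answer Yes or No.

No

From Oct 25, 2094 to Feb 18, 2100 is 1942 days.
1942 mod 7 = 3, so they are different weekdays.
(Oct 25, 2094 is a Monday; Feb 18, 2100 is a Thursday.)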